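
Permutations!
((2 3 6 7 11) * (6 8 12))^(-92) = (2 11 7 6 12 8 3)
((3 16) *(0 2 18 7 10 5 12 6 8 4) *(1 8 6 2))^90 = ((0 1 8 4)(2 18 7 10 5 12)(3 16))^90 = (18)(0 8)(1 4)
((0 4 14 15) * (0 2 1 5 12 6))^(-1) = (0 6 12 5 1 2 15 14 4)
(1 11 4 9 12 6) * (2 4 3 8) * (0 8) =[8, 11, 4, 0, 9, 5, 1, 7, 2, 12, 10, 3, 6] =(0 8 2 4 9 12 6 1 11 3)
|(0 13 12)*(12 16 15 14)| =6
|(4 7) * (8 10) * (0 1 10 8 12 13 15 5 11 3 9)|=10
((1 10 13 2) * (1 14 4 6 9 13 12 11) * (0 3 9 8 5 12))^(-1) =((0 3 9 13 2 14 4 6 8 5 12 11 1 10))^(-1) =(0 10 1 11 12 5 8 6 4 14 2 13 9 3)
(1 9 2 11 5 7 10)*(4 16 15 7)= (1 9 2 11 5 4 16 15 7 10)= [0, 9, 11, 3, 16, 4, 6, 10, 8, 2, 1, 5, 12, 13, 14, 7, 15]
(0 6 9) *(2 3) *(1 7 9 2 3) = [6, 7, 1, 3, 4, 5, 2, 9, 8, 0] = (0 6 2 1 7 9)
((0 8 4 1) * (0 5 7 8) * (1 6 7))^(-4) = (8) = ((1 5)(4 6 7 8))^(-4)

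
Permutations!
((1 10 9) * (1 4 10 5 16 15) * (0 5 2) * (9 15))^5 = ((0 5 16 9 4 10 15 1 2))^5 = (0 10 5 15 16 1 9 2 4)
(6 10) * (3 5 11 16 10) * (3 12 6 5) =(5 11 16 10)(6 12) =[0, 1, 2, 3, 4, 11, 12, 7, 8, 9, 5, 16, 6, 13, 14, 15, 10]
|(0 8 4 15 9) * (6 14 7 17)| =|(0 8 4 15 9)(6 14 7 17)| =20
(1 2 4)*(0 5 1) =(0 5 1 2 4) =[5, 2, 4, 3, 0, 1]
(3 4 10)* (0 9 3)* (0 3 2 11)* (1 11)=(0 9 2 1 11)(3 4 10)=[9, 11, 1, 4, 10, 5, 6, 7, 8, 2, 3, 0]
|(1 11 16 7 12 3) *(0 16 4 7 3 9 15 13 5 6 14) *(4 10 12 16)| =|(0 4 7 16 3 1 11 10 12 9 15 13 5 6 14)| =15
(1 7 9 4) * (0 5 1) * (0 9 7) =(0 5 1)(4 9) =[5, 0, 2, 3, 9, 1, 6, 7, 8, 4]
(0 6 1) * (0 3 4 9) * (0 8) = (0 6 1 3 4 9 8) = [6, 3, 2, 4, 9, 5, 1, 7, 0, 8]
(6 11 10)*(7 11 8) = [0, 1, 2, 3, 4, 5, 8, 11, 7, 9, 6, 10] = (6 8 7 11 10)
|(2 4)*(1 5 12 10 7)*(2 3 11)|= 20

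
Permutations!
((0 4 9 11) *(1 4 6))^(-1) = (0 11 9 4 1 6)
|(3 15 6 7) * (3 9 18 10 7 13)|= 4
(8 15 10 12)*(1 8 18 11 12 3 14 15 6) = (1 8 6)(3 14 15 10)(11 12 18) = [0, 8, 2, 14, 4, 5, 1, 7, 6, 9, 3, 12, 18, 13, 15, 10, 16, 17, 11]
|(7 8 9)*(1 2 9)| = |(1 2 9 7 8)| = 5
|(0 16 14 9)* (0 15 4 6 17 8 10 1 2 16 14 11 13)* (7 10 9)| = |(0 14 7 10 1 2 16 11 13)(4 6 17 8 9 15)| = 18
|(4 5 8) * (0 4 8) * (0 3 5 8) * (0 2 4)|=6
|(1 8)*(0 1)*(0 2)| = 4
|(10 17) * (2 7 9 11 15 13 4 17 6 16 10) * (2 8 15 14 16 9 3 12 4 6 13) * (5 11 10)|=8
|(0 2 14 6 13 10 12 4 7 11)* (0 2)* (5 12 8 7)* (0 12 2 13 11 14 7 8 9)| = 12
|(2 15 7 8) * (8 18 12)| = |(2 15 7 18 12 8)| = 6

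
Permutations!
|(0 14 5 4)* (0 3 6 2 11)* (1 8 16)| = 24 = |(0 14 5 4 3 6 2 11)(1 8 16)|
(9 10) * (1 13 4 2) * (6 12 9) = (1 13 4 2)(6 12 9 10) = [0, 13, 1, 3, 2, 5, 12, 7, 8, 10, 6, 11, 9, 4]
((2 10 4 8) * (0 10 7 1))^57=((0 10 4 8 2 7 1))^57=(0 10 4 8 2 7 1)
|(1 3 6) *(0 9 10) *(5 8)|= |(0 9 10)(1 3 6)(5 8)|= 6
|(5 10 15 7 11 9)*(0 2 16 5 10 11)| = 9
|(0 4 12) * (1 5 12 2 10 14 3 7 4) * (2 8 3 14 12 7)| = |(14)(0 1 5 7 4 8 3 2 10 12)| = 10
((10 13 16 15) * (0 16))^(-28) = ((0 16 15 10 13))^(-28) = (0 15 13 16 10)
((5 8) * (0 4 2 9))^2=(0 2)(4 9)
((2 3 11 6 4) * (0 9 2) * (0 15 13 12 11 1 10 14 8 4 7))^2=(0 2 1 14 4 13 11 7 9 3 10 8 15 12 6)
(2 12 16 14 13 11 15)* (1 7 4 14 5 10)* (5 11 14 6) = [0, 7, 12, 3, 6, 10, 5, 4, 8, 9, 1, 15, 16, 14, 13, 2, 11] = (1 7 4 6 5 10)(2 12 16 11 15)(13 14)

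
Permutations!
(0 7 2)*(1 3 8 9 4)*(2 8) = (0 7 8 9 4 1 3 2) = [7, 3, 0, 2, 1, 5, 6, 8, 9, 4]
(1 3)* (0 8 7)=(0 8 7)(1 3)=[8, 3, 2, 1, 4, 5, 6, 0, 7]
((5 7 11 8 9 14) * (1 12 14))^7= (1 9 8 11 7 5 14 12)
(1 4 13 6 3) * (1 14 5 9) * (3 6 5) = (1 4 13 5 9)(3 14) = [0, 4, 2, 14, 13, 9, 6, 7, 8, 1, 10, 11, 12, 5, 3]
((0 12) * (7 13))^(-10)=((0 12)(7 13))^(-10)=(13)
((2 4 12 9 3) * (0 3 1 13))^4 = ((0 3 2 4 12 9 1 13))^4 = (0 12)(1 2)(3 9)(4 13)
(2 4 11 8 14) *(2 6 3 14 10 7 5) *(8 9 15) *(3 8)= [0, 1, 4, 14, 11, 2, 8, 5, 10, 15, 7, 9, 12, 13, 6, 3]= (2 4 11 9 15 3 14 6 8 10 7 5)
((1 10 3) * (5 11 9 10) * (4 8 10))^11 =(1 9 10 5 4 3 11 8)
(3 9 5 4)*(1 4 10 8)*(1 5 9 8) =[0, 4, 2, 8, 3, 10, 6, 7, 5, 9, 1] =(1 4 3 8 5 10)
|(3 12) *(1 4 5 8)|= |(1 4 5 8)(3 12)|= 4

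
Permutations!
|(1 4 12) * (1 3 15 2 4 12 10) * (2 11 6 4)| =8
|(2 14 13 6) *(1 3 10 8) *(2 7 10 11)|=10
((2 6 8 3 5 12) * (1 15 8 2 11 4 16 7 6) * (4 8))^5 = (1 6 16 15 2 7 4)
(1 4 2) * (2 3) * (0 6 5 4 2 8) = (0 6 5 4 3 8)(1 2) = [6, 2, 1, 8, 3, 4, 5, 7, 0]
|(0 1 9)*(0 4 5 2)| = 6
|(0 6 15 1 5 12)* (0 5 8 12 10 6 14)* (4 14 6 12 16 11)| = 9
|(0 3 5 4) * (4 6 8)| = 6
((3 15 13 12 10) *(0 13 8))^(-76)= ((0 13 12 10 3 15 8))^(-76)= (0 13 12 10 3 15 8)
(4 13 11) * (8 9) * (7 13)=[0, 1, 2, 3, 7, 5, 6, 13, 9, 8, 10, 4, 12, 11]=(4 7 13 11)(8 9)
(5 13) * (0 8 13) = (0 8 13 5) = [8, 1, 2, 3, 4, 0, 6, 7, 13, 9, 10, 11, 12, 5]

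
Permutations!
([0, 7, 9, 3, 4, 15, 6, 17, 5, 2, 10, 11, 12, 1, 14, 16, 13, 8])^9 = (1 7 17 8 5 15 16 13)(2 9)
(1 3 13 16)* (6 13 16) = (1 3 16)(6 13) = [0, 3, 2, 16, 4, 5, 13, 7, 8, 9, 10, 11, 12, 6, 14, 15, 1]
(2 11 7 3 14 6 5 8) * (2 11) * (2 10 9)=(2 10 9)(3 14 6 5 8 11 7)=[0, 1, 10, 14, 4, 8, 5, 3, 11, 2, 9, 7, 12, 13, 6]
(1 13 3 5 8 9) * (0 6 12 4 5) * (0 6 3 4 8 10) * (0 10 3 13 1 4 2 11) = (0 13 2 11)(3 6 12 8 9 4 5) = [13, 1, 11, 6, 5, 3, 12, 7, 9, 4, 10, 0, 8, 2]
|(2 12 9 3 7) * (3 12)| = |(2 3 7)(9 12)| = 6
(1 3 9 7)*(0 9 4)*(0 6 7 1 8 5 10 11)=[9, 3, 2, 4, 6, 10, 7, 8, 5, 1, 11, 0]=(0 9 1 3 4 6 7 8 5 10 11)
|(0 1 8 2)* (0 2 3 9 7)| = 6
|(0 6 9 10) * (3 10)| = 5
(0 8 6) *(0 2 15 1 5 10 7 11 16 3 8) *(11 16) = [0, 5, 15, 8, 4, 10, 2, 16, 6, 9, 7, 11, 12, 13, 14, 1, 3] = (1 5 10 7 16 3 8 6 2 15)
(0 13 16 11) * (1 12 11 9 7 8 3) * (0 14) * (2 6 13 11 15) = (0 11 14)(1 12 15 2 6 13 16 9 7 8 3) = [11, 12, 6, 1, 4, 5, 13, 8, 3, 7, 10, 14, 15, 16, 0, 2, 9]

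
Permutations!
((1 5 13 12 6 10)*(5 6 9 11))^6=((1 6 10)(5 13 12 9 11))^6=(5 13 12 9 11)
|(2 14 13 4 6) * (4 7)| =|(2 14 13 7 4 6)| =6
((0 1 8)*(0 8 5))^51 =(8)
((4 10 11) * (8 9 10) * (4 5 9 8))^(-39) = (5 9 10 11)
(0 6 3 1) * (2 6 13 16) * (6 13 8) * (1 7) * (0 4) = (0 8 6 3 7 1 4)(2 13 16) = [8, 4, 13, 7, 0, 5, 3, 1, 6, 9, 10, 11, 12, 16, 14, 15, 2]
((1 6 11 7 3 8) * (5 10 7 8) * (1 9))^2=(1 11 9 6 8)(3 10)(5 7)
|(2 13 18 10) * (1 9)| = |(1 9)(2 13 18 10)| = 4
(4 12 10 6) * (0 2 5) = [2, 1, 5, 3, 12, 0, 4, 7, 8, 9, 6, 11, 10] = (0 2 5)(4 12 10 6)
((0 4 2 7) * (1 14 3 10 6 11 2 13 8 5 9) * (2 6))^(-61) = (0 7 2 10 3 14 1 9 5 8 13 4)(6 11)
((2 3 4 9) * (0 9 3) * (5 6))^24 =((0 9 2)(3 4)(5 6))^24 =(9)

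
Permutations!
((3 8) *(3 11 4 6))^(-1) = ((3 8 11 4 6))^(-1) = (3 6 4 11 8)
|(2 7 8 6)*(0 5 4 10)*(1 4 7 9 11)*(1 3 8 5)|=12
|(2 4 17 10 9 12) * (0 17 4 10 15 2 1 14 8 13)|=|(0 17 15 2 10 9 12 1 14 8 13)|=11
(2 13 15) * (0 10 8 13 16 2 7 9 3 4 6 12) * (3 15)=[10, 1, 16, 4, 6, 5, 12, 9, 13, 15, 8, 11, 0, 3, 14, 7, 2]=(0 10 8 13 3 4 6 12)(2 16)(7 9 15)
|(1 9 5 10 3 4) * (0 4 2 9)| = 15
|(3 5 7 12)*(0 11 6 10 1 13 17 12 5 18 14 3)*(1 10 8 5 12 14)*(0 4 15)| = 18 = |(0 11 6 8 5 7 12 4 15)(1 13 17 14 3 18)|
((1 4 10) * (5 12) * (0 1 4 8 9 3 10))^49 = ((0 1 8 9 3 10 4)(5 12))^49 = (5 12)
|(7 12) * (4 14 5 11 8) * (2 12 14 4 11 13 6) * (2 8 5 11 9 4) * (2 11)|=28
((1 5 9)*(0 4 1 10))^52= (0 9 1)(4 10 5)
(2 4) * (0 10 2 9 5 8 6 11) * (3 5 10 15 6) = (0 15 6 11)(2 4 9 10)(3 5 8) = [15, 1, 4, 5, 9, 8, 11, 7, 3, 10, 2, 0, 12, 13, 14, 6]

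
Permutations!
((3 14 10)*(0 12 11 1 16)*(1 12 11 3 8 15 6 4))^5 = ((0 11 12 3 14 10 8 15 6 4 1 16))^5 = (0 10 1 3 6 11 8 16 14 4 12 15)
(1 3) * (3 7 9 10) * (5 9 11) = (1 7 11 5 9 10 3) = [0, 7, 2, 1, 4, 9, 6, 11, 8, 10, 3, 5]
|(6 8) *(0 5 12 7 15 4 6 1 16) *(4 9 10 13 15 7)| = |(0 5 12 4 6 8 1 16)(9 10 13 15)| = 8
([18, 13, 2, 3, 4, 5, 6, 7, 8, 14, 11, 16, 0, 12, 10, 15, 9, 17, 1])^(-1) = [12, 18, 2, 3, 4, 5, 6, 7, 8, 16, 14, 10, 13, 1, 9, 15, 11, 17, 0]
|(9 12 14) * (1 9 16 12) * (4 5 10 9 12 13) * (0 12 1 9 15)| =|(0 12 14 16 13 4 5 10 15)| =9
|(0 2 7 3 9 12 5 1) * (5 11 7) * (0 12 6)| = 10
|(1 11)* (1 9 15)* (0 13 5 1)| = 7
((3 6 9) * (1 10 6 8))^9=((1 10 6 9 3 8))^9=(1 9)(3 10)(6 8)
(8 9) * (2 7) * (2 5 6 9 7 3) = [0, 1, 3, 2, 4, 6, 9, 5, 7, 8] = (2 3)(5 6 9 8 7)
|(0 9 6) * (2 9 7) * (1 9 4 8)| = |(0 7 2 4 8 1 9 6)| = 8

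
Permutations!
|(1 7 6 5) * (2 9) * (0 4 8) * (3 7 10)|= 6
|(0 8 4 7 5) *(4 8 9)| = 5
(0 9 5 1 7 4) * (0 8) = [9, 7, 2, 3, 8, 1, 6, 4, 0, 5] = (0 9 5 1 7 4 8)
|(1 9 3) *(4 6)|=|(1 9 3)(4 6)|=6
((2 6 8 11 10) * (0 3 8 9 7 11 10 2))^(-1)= ((0 3 8 10)(2 6 9 7 11))^(-1)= (0 10 8 3)(2 11 7 9 6)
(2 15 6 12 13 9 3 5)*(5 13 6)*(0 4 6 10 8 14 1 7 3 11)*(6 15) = [4, 7, 6, 13, 15, 2, 12, 3, 14, 11, 8, 0, 10, 9, 1, 5] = (0 4 15 5 2 6 12 10 8 14 1 7 3 13 9 11)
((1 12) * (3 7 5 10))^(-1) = ((1 12)(3 7 5 10))^(-1) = (1 12)(3 10 5 7)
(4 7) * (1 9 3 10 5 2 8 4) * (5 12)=(1 9 3 10 12 5 2 8 4 7)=[0, 9, 8, 10, 7, 2, 6, 1, 4, 3, 12, 11, 5]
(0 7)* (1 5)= [7, 5, 2, 3, 4, 1, 6, 0]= (0 7)(1 5)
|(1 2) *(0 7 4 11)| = |(0 7 4 11)(1 2)| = 4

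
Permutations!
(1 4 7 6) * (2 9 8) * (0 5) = (0 5)(1 4 7 6)(2 9 8) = [5, 4, 9, 3, 7, 0, 1, 6, 2, 8]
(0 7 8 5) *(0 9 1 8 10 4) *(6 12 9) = (0 7 10 4)(1 8 5 6 12 9) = [7, 8, 2, 3, 0, 6, 12, 10, 5, 1, 4, 11, 9]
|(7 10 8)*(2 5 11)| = 3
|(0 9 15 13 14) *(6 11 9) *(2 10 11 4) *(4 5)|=|(0 6 5 4 2 10 11 9 15 13 14)|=11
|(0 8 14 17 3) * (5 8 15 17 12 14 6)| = 12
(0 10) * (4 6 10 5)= (0 5 4 6 10)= [5, 1, 2, 3, 6, 4, 10, 7, 8, 9, 0]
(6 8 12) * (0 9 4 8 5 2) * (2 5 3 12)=(0 9 4 8 2)(3 12 6)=[9, 1, 0, 12, 8, 5, 3, 7, 2, 4, 10, 11, 6]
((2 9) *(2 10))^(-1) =((2 9 10))^(-1) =(2 10 9)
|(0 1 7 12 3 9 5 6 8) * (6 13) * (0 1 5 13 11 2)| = |(0 5 11 2)(1 7 12 3 9 13 6 8)| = 8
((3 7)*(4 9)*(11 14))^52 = (14)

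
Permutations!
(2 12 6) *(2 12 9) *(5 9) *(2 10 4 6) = (2 5 9 10 4 6 12) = [0, 1, 5, 3, 6, 9, 12, 7, 8, 10, 4, 11, 2]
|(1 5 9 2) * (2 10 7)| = 6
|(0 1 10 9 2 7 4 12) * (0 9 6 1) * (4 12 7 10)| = 8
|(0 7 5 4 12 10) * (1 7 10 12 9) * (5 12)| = |(0 10)(1 7 12 5 4 9)| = 6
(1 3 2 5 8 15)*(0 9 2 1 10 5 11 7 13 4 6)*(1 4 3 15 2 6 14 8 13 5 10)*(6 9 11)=(0 11 7 5 13 3 4 14 8 2 6)(1 15)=[11, 15, 6, 4, 14, 13, 0, 5, 2, 9, 10, 7, 12, 3, 8, 1]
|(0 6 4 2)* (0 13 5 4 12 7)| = 4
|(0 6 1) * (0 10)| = 4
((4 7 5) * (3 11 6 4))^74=((3 11 6 4 7 5))^74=(3 6 7)(4 5 11)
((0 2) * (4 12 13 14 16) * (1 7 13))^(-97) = ((0 2)(1 7 13 14 16 4 12))^(-97) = (0 2)(1 7 13 14 16 4 12)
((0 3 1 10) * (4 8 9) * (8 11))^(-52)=(11)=((0 3 1 10)(4 11 8 9))^(-52)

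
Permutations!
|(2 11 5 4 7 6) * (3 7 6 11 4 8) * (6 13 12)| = |(2 4 13 12 6)(3 7 11 5 8)| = 5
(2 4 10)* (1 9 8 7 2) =(1 9 8 7 2 4 10) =[0, 9, 4, 3, 10, 5, 6, 2, 7, 8, 1]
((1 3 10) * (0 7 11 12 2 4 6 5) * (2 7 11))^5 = ((0 11 12 7 2 4 6 5)(1 3 10))^5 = (0 4 12 5 2 11 6 7)(1 10 3)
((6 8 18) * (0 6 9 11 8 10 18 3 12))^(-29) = ((0 6 10 18 9 11 8 3 12))^(-29) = (0 3 11 18 6 12 8 9 10)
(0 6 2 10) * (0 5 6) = (2 10 5 6) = [0, 1, 10, 3, 4, 6, 2, 7, 8, 9, 5]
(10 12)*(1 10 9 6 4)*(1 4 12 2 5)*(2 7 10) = (1 2 5)(6 12 9)(7 10) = [0, 2, 5, 3, 4, 1, 12, 10, 8, 6, 7, 11, 9]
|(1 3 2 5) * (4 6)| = |(1 3 2 5)(4 6)| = 4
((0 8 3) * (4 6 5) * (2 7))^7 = (0 8 3)(2 7)(4 6 5)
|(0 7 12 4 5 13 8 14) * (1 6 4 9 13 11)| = |(0 7 12 9 13 8 14)(1 6 4 5 11)| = 35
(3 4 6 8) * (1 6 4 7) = (1 6 8 3 7) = [0, 6, 2, 7, 4, 5, 8, 1, 3]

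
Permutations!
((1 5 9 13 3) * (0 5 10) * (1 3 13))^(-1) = ((13)(0 5 9 1 10))^(-1) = (13)(0 10 1 9 5)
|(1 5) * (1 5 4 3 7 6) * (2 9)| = |(1 4 3 7 6)(2 9)| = 10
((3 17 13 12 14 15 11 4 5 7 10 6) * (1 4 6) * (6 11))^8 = (1 7 4 10 5)(3 17 13 12 14 15 6)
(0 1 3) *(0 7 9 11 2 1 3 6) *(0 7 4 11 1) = (0 3 4 11 2)(1 6 7 9) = [3, 6, 0, 4, 11, 5, 7, 9, 8, 1, 10, 2]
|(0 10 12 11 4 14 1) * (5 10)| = |(0 5 10 12 11 4 14 1)| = 8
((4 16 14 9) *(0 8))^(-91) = (0 8)(4 16 14 9)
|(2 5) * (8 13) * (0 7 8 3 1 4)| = |(0 7 8 13 3 1 4)(2 5)| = 14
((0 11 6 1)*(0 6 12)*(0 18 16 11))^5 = (1 6)(11 12 18 16)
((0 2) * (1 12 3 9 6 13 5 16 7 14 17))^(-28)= (1 13 17 6 14 9 7 3 16 12 5)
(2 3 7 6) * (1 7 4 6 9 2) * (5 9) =(1 7 5 9 2 3 4 6) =[0, 7, 3, 4, 6, 9, 1, 5, 8, 2]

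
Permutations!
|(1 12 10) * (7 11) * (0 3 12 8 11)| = 8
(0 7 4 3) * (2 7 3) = (0 3)(2 7 4) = [3, 1, 7, 0, 2, 5, 6, 4]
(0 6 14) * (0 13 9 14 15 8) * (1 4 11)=(0 6 15 8)(1 4 11)(9 14 13)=[6, 4, 2, 3, 11, 5, 15, 7, 0, 14, 10, 1, 12, 9, 13, 8]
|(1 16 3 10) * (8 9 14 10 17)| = 8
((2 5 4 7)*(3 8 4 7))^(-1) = ((2 5 7)(3 8 4))^(-1) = (2 7 5)(3 4 8)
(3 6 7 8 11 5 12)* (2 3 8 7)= (2 3 6)(5 12 8 11)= [0, 1, 3, 6, 4, 12, 2, 7, 11, 9, 10, 5, 8]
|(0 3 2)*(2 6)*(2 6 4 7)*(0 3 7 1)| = |(0 7 2 3 4 1)| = 6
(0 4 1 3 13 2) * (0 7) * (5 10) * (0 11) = (0 4 1 3 13 2 7 11)(5 10) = [4, 3, 7, 13, 1, 10, 6, 11, 8, 9, 5, 0, 12, 2]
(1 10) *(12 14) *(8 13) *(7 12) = (1 10)(7 12 14)(8 13) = [0, 10, 2, 3, 4, 5, 6, 12, 13, 9, 1, 11, 14, 8, 7]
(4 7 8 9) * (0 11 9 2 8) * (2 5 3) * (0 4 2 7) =(0 11 9 2 8 5 3 7 4) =[11, 1, 8, 7, 0, 3, 6, 4, 5, 2, 10, 9]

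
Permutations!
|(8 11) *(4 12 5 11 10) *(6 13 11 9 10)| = 20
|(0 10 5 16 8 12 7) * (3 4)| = |(0 10 5 16 8 12 7)(3 4)| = 14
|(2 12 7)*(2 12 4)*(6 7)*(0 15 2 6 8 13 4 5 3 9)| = 6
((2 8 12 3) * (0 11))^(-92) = ((0 11)(2 8 12 3))^(-92) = (12)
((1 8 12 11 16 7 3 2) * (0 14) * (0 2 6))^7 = (0 16 1 6 11 2 3 12 14 7 8)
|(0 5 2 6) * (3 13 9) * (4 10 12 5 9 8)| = |(0 9 3 13 8 4 10 12 5 2 6)| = 11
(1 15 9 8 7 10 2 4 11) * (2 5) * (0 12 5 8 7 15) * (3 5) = (0 12 3 5 2 4 11 1)(7 10 8 15 9) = [12, 0, 4, 5, 11, 2, 6, 10, 15, 7, 8, 1, 3, 13, 14, 9]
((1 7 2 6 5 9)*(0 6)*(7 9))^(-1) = (0 2 7 5 6)(1 9)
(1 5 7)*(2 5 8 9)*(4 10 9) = (1 8 4 10 9 2 5 7) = [0, 8, 5, 3, 10, 7, 6, 1, 4, 2, 9]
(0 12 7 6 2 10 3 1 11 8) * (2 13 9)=[12, 11, 10, 1, 4, 5, 13, 6, 0, 2, 3, 8, 7, 9]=(0 12 7 6 13 9 2 10 3 1 11 8)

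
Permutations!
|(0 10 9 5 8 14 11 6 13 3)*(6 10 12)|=|(0 12 6 13 3)(5 8 14 11 10 9)|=30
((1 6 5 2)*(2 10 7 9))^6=((1 6 5 10 7 9 2))^6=(1 2 9 7 10 5 6)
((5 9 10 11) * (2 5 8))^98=(2 9 11)(5 10 8)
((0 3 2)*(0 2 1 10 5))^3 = ((0 3 1 10 5))^3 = (0 10 3 5 1)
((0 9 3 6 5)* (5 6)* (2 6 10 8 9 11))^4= (0 10 5 6 3 2 9 11 8)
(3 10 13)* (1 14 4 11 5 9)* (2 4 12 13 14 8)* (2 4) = (1 8 4 11 5 9)(3 10 14 12 13) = [0, 8, 2, 10, 11, 9, 6, 7, 4, 1, 14, 5, 13, 3, 12]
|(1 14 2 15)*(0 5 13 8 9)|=|(0 5 13 8 9)(1 14 2 15)|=20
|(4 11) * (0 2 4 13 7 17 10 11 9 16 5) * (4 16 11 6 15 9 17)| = |(0 2 16 5)(4 17 10 6 15 9 11 13 7)| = 36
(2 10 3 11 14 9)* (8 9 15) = (2 10 3 11 14 15 8 9) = [0, 1, 10, 11, 4, 5, 6, 7, 9, 2, 3, 14, 12, 13, 15, 8]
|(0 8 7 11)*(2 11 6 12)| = |(0 8 7 6 12 2 11)| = 7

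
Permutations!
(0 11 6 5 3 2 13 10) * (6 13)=(0 11 13 10)(2 6 5 3)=[11, 1, 6, 2, 4, 3, 5, 7, 8, 9, 0, 13, 12, 10]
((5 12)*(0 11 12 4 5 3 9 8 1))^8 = ((0 11 12 3 9 8 1)(4 5))^8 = (0 11 12 3 9 8 1)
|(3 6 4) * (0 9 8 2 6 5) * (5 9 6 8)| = 6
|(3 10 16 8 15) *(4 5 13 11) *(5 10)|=|(3 5 13 11 4 10 16 8 15)|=9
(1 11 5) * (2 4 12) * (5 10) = [0, 11, 4, 3, 12, 1, 6, 7, 8, 9, 5, 10, 2] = (1 11 10 5)(2 4 12)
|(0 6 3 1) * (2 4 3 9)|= 7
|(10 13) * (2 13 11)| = 4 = |(2 13 10 11)|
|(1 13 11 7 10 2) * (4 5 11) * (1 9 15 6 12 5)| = 9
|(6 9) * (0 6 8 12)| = 5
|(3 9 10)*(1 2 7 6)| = 12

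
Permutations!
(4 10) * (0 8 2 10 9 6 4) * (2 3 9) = (0 8 3 9 6 4 2 10) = [8, 1, 10, 9, 2, 5, 4, 7, 3, 6, 0]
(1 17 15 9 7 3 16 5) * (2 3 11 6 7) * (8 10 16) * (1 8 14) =(1 17 15 9 2 3 14)(5 8 10 16)(6 7 11) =[0, 17, 3, 14, 4, 8, 7, 11, 10, 2, 16, 6, 12, 13, 1, 9, 5, 15]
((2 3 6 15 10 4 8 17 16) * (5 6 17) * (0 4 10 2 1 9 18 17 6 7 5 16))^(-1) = ((0 4 8 16 1 9 18 17)(2 3 6 15)(5 7))^(-1) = (0 17 18 9 1 16 8 4)(2 15 6 3)(5 7)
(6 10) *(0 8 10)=(0 8 10 6)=[8, 1, 2, 3, 4, 5, 0, 7, 10, 9, 6]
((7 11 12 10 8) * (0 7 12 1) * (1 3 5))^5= ((0 7 11 3 5 1)(8 12 10))^5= (0 1 5 3 11 7)(8 10 12)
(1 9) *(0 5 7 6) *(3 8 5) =(0 3 8 5 7 6)(1 9) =[3, 9, 2, 8, 4, 7, 0, 6, 5, 1]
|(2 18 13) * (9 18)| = |(2 9 18 13)| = 4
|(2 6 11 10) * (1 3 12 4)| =4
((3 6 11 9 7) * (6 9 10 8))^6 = (6 10)(8 11)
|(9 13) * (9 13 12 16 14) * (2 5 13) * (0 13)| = |(0 13 2 5)(9 12 16 14)| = 4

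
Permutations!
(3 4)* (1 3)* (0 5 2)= (0 5 2)(1 3 4)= [5, 3, 0, 4, 1, 2]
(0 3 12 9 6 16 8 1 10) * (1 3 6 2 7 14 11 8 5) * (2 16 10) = [6, 2, 7, 12, 4, 1, 10, 14, 3, 16, 0, 8, 9, 13, 11, 15, 5] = (0 6 10)(1 2 7 14 11 8 3 12 9 16 5)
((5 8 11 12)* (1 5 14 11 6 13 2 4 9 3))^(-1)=(1 3 9 4 2 13 6 8 5)(11 14 12)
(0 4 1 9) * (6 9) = (0 4 1 6 9) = [4, 6, 2, 3, 1, 5, 9, 7, 8, 0]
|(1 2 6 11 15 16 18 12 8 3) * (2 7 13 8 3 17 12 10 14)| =56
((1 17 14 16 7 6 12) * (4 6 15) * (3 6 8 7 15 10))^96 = (17) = ((1 17 14 16 15 4 8 7 10 3 6 12))^96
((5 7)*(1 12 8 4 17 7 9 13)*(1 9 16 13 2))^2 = (1 8 17 5 13 2 12 4 7 16 9)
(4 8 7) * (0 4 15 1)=(0 4 8 7 15 1)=[4, 0, 2, 3, 8, 5, 6, 15, 7, 9, 10, 11, 12, 13, 14, 1]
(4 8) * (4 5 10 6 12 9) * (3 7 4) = [0, 1, 2, 7, 8, 10, 12, 4, 5, 3, 6, 11, 9] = (3 7 4 8 5 10 6 12 9)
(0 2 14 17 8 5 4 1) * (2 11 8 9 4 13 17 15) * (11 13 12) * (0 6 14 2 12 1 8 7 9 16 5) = (0 13 17 16 5 1 6 14 15 12 11 7 9 4 8) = [13, 6, 2, 3, 8, 1, 14, 9, 0, 4, 10, 7, 11, 17, 15, 12, 5, 16]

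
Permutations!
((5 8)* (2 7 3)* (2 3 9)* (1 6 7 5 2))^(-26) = ((1 6 7 9)(2 5 8))^(-26) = (1 7)(2 5 8)(6 9)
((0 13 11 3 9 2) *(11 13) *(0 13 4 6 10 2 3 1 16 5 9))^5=((0 11 1 16 5 9 3)(2 13 4 6 10))^5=(0 9 16 11 3 5 1)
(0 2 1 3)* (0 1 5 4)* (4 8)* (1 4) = (0 2 5 8 1 3 4) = [2, 3, 5, 4, 0, 8, 6, 7, 1]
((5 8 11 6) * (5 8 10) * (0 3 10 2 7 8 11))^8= ((0 3 10 5 2 7 8)(6 11))^8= (11)(0 3 10 5 2 7 8)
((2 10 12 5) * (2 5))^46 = (2 10 12)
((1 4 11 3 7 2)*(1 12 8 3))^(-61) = ((1 4 11)(2 12 8 3 7))^(-61) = (1 11 4)(2 7 3 8 12)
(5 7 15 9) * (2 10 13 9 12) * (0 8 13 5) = (0 8 13 9)(2 10 5 7 15 12) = [8, 1, 10, 3, 4, 7, 6, 15, 13, 0, 5, 11, 2, 9, 14, 12]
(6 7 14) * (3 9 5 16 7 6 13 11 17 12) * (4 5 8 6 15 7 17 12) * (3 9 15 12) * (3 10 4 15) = [0, 1, 2, 3, 5, 16, 12, 14, 6, 8, 4, 10, 9, 11, 13, 7, 17, 15] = (4 5 16 17 15 7 14 13 11 10)(6 12 9 8)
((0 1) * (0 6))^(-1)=(0 6 1)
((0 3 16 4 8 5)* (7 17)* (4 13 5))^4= ((0 3 16 13 5)(4 8)(7 17))^4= (17)(0 5 13 16 3)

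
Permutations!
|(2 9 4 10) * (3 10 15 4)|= 4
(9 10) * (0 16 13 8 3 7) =(0 16 13 8 3 7)(9 10) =[16, 1, 2, 7, 4, 5, 6, 0, 3, 10, 9, 11, 12, 8, 14, 15, 13]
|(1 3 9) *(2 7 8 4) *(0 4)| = |(0 4 2 7 8)(1 3 9)| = 15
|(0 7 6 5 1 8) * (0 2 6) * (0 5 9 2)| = 15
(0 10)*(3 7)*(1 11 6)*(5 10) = (0 5 10)(1 11 6)(3 7) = [5, 11, 2, 7, 4, 10, 1, 3, 8, 9, 0, 6]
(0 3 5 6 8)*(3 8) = (0 8)(3 5 6) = [8, 1, 2, 5, 4, 6, 3, 7, 0]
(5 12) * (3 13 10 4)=(3 13 10 4)(5 12)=[0, 1, 2, 13, 3, 12, 6, 7, 8, 9, 4, 11, 5, 10]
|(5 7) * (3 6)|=2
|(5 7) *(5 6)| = 3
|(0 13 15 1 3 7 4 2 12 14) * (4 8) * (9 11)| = 22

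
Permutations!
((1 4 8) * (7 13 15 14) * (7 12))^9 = (7 12 14 15 13)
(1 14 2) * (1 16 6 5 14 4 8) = (1 4 8)(2 16 6 5 14) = [0, 4, 16, 3, 8, 14, 5, 7, 1, 9, 10, 11, 12, 13, 2, 15, 6]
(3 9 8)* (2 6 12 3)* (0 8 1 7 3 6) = [8, 7, 0, 9, 4, 5, 12, 3, 2, 1, 10, 11, 6] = (0 8 2)(1 7 3 9)(6 12)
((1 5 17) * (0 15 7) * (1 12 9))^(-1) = (0 7 15)(1 9 12 17 5) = ((0 15 7)(1 5 17 12 9))^(-1)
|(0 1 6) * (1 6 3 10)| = |(0 6)(1 3 10)| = 6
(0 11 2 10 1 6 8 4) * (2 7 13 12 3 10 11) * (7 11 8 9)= [2, 6, 8, 10, 0, 5, 9, 13, 4, 7, 1, 11, 3, 12]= (0 2 8 4)(1 6 9 7 13 12 3 10)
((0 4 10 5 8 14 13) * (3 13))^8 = (14)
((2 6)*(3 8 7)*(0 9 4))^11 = ((0 9 4)(2 6)(3 8 7))^11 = (0 4 9)(2 6)(3 7 8)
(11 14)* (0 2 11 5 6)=(0 2 11 14 5 6)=[2, 1, 11, 3, 4, 6, 0, 7, 8, 9, 10, 14, 12, 13, 5]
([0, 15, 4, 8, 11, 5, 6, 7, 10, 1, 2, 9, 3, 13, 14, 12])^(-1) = [0, 9, 10, 12, 2, 5, 6, 7, 3, 11, 8, 4, 15, 13, 14, 1]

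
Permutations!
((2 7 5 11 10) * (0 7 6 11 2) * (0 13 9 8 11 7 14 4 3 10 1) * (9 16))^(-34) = ((0 14 4 3 10 13 16 9 8 11 1)(2 6 7 5))^(-34) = (0 1 11 8 9 16 13 10 3 4 14)(2 7)(5 6)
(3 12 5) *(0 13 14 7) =(0 13 14 7)(3 12 5) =[13, 1, 2, 12, 4, 3, 6, 0, 8, 9, 10, 11, 5, 14, 7]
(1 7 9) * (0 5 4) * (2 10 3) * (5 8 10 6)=(0 8 10 3 2 6 5 4)(1 7 9)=[8, 7, 6, 2, 0, 4, 5, 9, 10, 1, 3]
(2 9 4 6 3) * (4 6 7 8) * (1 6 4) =[0, 6, 9, 2, 7, 5, 3, 8, 1, 4] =(1 6 3 2 9 4 7 8)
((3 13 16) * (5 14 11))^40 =((3 13 16)(5 14 11))^40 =(3 13 16)(5 14 11)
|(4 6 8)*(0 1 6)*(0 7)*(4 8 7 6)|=|(8)(0 1 4 6 7)|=5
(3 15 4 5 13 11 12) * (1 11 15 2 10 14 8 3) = [0, 11, 10, 2, 5, 13, 6, 7, 3, 9, 14, 12, 1, 15, 8, 4] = (1 11 12)(2 10 14 8 3)(4 5 13 15)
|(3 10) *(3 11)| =3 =|(3 10 11)|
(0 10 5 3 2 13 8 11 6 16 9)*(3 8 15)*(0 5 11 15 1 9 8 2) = [10, 9, 13, 0, 4, 2, 16, 7, 15, 5, 11, 6, 12, 1, 14, 3, 8] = (0 10 11 6 16 8 15 3)(1 9 5 2 13)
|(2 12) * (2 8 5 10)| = |(2 12 8 5 10)| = 5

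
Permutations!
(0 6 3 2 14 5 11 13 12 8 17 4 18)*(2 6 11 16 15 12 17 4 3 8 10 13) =(0 11 2 14 5 16 15 12 10 13 17 3 6 8 4 18) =[11, 1, 14, 6, 18, 16, 8, 7, 4, 9, 13, 2, 10, 17, 5, 12, 15, 3, 0]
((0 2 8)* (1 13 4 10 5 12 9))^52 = (0 2 8)(1 10 9 4 12 13 5)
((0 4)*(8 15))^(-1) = ((0 4)(8 15))^(-1) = (0 4)(8 15)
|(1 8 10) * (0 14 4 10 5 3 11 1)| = |(0 14 4 10)(1 8 5 3 11)| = 20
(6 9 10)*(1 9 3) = (1 9 10 6 3) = [0, 9, 2, 1, 4, 5, 3, 7, 8, 10, 6]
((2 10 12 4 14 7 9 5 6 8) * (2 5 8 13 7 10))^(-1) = (4 12 10 14)(5 8 9 7 13 6)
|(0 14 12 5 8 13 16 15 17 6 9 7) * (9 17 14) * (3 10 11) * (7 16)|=|(0 9 16 15 14 12 5 8 13 7)(3 10 11)(6 17)|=30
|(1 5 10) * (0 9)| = 6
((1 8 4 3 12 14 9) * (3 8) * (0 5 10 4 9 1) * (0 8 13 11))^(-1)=((0 5 10 4 13 11)(1 3 12 14)(8 9))^(-1)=(0 11 13 4 10 5)(1 14 12 3)(8 9)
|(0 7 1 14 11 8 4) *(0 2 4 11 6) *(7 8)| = |(0 8 11 7 1 14 6)(2 4)| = 14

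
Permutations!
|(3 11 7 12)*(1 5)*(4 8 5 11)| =|(1 11 7 12 3 4 8 5)| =8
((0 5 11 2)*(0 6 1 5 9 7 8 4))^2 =((0 9 7 8 4)(1 5 11 2 6))^2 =(0 7 4 9 8)(1 11 6 5 2)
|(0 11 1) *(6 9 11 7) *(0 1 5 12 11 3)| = 15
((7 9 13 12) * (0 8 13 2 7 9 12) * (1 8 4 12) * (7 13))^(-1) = ((0 4 12 9 2 13)(1 8 7))^(-1) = (0 13 2 9 12 4)(1 7 8)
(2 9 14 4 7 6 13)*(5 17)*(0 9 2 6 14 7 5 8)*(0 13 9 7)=(0 7 14 4 5 17 8 13 6 9)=[7, 1, 2, 3, 5, 17, 9, 14, 13, 0, 10, 11, 12, 6, 4, 15, 16, 8]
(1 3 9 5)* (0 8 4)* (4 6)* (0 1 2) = (0 8 6 4 1 3 9 5 2) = [8, 3, 0, 9, 1, 2, 4, 7, 6, 5]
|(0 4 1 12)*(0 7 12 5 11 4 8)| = |(0 8)(1 5 11 4)(7 12)| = 4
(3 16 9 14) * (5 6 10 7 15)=(3 16 9 14)(5 6 10 7 15)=[0, 1, 2, 16, 4, 6, 10, 15, 8, 14, 7, 11, 12, 13, 3, 5, 9]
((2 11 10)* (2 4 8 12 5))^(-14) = (12)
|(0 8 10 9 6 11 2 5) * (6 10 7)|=14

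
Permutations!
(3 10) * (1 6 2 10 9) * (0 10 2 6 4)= (0 10 3 9 1 4)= [10, 4, 2, 9, 0, 5, 6, 7, 8, 1, 3]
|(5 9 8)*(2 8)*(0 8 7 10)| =7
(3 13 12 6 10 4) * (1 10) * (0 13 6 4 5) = (0 13 12 4 3 6 1 10 5) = [13, 10, 2, 6, 3, 0, 1, 7, 8, 9, 5, 11, 4, 12]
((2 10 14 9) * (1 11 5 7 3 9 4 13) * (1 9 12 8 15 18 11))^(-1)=((2 10 14 4 13 9)(3 12 8 15 18 11 5 7))^(-1)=(2 9 13 4 14 10)(3 7 5 11 18 15 8 12)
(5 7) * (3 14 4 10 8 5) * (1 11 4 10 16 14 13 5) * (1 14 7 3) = (1 11 4 16 7)(3 13 5)(8 14 10) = [0, 11, 2, 13, 16, 3, 6, 1, 14, 9, 8, 4, 12, 5, 10, 15, 7]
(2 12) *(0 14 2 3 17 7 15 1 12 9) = [14, 12, 9, 17, 4, 5, 6, 15, 8, 0, 10, 11, 3, 13, 2, 1, 16, 7] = (0 14 2 9)(1 12 3 17 7 15)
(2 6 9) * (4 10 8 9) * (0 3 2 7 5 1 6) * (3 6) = (0 6 4 10 8 9 7 5 1 3 2) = [6, 3, 0, 2, 10, 1, 4, 5, 9, 7, 8]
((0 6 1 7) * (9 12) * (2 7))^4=(12)(0 7 2 1 6)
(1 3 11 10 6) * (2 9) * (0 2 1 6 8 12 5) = (0 2 9 1 3 11 10 8 12 5) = [2, 3, 9, 11, 4, 0, 6, 7, 12, 1, 8, 10, 5]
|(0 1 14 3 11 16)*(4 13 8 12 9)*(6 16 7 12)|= 13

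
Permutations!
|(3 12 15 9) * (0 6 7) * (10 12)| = 15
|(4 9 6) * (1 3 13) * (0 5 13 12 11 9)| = 10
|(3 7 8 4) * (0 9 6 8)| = 7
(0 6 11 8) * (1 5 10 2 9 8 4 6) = (0 1 5 10 2 9 8)(4 6 11) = [1, 5, 9, 3, 6, 10, 11, 7, 0, 8, 2, 4]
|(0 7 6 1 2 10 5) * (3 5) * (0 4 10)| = 20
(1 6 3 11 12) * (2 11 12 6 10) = (1 10 2 11 6 3 12) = [0, 10, 11, 12, 4, 5, 3, 7, 8, 9, 2, 6, 1]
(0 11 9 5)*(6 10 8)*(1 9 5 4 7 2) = (0 11 5)(1 9 4 7 2)(6 10 8) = [11, 9, 1, 3, 7, 0, 10, 2, 6, 4, 8, 5]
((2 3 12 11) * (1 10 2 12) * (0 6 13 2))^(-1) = (0 10 1 3 2 13 6)(11 12)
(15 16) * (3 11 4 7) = (3 11 4 7)(15 16) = [0, 1, 2, 11, 7, 5, 6, 3, 8, 9, 10, 4, 12, 13, 14, 16, 15]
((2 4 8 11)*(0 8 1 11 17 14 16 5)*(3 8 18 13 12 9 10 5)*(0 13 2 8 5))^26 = (0 3 1 9 14 2 13 8)(4 12 17 18 5 11 10 16)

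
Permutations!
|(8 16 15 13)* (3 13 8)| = 6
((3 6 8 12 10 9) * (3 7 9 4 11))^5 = (3 4 12 6 11 10 8)(7 9)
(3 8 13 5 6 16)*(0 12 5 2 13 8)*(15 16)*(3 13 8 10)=[12, 1, 8, 0, 4, 6, 15, 7, 10, 9, 3, 11, 5, 2, 14, 16, 13]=(0 12 5 6 15 16 13 2 8 10 3)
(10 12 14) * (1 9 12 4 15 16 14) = (1 9 12)(4 15 16 14 10) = [0, 9, 2, 3, 15, 5, 6, 7, 8, 12, 4, 11, 1, 13, 10, 16, 14]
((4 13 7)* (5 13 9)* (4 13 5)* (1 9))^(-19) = (1 4 9)(7 13)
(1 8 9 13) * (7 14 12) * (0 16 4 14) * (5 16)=(0 5 16 4 14 12 7)(1 8 9 13)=[5, 8, 2, 3, 14, 16, 6, 0, 9, 13, 10, 11, 7, 1, 12, 15, 4]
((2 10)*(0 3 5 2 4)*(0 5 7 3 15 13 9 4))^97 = (0 15 13 9 4 5 2 10)(3 7)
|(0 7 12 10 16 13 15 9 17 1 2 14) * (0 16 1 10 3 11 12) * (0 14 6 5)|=39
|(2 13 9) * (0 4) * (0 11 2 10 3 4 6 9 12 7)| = |(0 6 9 10 3 4 11 2 13 12 7)| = 11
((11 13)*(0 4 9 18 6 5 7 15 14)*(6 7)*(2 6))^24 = (0 18 14 9 15 4 7)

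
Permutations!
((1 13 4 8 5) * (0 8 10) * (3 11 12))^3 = ((0 8 5 1 13 4 10)(3 11 12))^3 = (0 1 10 5 4 8 13)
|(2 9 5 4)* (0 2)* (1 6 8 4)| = 8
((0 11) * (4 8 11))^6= (0 8)(4 11)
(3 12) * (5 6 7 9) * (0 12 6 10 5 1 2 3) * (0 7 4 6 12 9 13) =(0 9 1 2 3 12 7 13)(4 6)(5 10) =[9, 2, 3, 12, 6, 10, 4, 13, 8, 1, 5, 11, 7, 0]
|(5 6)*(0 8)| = |(0 8)(5 6)| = 2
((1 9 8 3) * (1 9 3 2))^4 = (1 2 8 9 3)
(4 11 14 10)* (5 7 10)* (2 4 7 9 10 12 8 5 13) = (2 4 11 14 13)(5 9 10 7 12 8) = [0, 1, 4, 3, 11, 9, 6, 12, 5, 10, 7, 14, 8, 2, 13]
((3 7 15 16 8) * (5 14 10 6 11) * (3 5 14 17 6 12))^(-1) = ((3 7 15 16 8 5 17 6 11 14 10 12))^(-1) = (3 12 10 14 11 6 17 5 8 16 15 7)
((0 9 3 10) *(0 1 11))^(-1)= (0 11 1 10 3 9)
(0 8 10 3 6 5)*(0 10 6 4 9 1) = [8, 0, 2, 4, 9, 10, 5, 7, 6, 1, 3] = (0 8 6 5 10 3 4 9 1)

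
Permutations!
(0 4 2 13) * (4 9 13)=[9, 1, 4, 3, 2, 5, 6, 7, 8, 13, 10, 11, 12, 0]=(0 9 13)(2 4)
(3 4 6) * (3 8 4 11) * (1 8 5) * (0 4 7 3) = (0 4 6 5 1 8 7 3 11) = [4, 8, 2, 11, 6, 1, 5, 3, 7, 9, 10, 0]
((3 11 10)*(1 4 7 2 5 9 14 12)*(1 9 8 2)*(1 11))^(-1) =(1 3 10 11 7 4)(2 8 5)(9 12 14)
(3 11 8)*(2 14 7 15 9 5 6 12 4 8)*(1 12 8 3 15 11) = (1 12 4 3)(2 14 7 11)(5 6 8 15 9) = [0, 12, 14, 1, 3, 6, 8, 11, 15, 5, 10, 2, 4, 13, 7, 9]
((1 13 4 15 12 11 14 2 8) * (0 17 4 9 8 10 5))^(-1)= (0 5 10 2 14 11 12 15 4 17)(1 8 9 13)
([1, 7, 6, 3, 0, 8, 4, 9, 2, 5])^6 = (0 2 9)(1 6 5)(4 8 7)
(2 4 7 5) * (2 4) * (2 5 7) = [0, 1, 5, 3, 2, 4, 6, 7] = (7)(2 5 4)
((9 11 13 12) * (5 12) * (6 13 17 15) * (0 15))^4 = ((0 15 6 13 5 12 9 11 17))^4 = (0 5 17 13 11 6 9 15 12)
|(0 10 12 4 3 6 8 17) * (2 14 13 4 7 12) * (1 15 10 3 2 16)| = 20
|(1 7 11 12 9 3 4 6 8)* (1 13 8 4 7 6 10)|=20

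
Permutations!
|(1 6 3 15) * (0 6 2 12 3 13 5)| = 20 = |(0 6 13 5)(1 2 12 3 15)|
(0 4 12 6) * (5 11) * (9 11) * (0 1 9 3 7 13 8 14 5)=(0 4 12 6 1 9 11)(3 7 13 8 14 5)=[4, 9, 2, 7, 12, 3, 1, 13, 14, 11, 10, 0, 6, 8, 5]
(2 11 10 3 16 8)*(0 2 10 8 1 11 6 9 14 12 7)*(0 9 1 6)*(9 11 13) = (0 2)(1 13 9 14 12 7 11 8 10 3 16 6) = [2, 13, 0, 16, 4, 5, 1, 11, 10, 14, 3, 8, 7, 9, 12, 15, 6]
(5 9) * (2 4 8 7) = (2 4 8 7)(5 9) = [0, 1, 4, 3, 8, 9, 6, 2, 7, 5]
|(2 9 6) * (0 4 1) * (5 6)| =|(0 4 1)(2 9 5 6)| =12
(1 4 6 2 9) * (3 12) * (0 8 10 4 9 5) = (0 8 10 4 6 2 5)(1 9)(3 12) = [8, 9, 5, 12, 6, 0, 2, 7, 10, 1, 4, 11, 3]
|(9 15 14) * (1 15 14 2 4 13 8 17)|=14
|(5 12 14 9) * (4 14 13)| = 6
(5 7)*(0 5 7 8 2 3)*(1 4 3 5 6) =[6, 4, 5, 0, 3, 8, 1, 7, 2] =(0 6 1 4 3)(2 5 8)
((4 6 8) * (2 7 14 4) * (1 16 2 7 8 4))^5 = (1 14 7 8 2 16)(4 6)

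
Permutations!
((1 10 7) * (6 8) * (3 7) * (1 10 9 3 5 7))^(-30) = (10)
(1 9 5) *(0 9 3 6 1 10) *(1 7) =(0 9 5 10)(1 3 6 7) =[9, 3, 2, 6, 4, 10, 7, 1, 8, 5, 0]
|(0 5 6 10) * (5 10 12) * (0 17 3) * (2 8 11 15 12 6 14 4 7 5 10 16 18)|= 44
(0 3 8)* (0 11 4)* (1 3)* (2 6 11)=(0 1 3 8 2 6 11 4)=[1, 3, 6, 8, 0, 5, 11, 7, 2, 9, 10, 4]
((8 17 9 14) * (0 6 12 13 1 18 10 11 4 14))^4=((0 6 12 13 1 18 10 11 4 14 8 17 9))^4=(0 1 4 9 13 11 17 12 10 8 6 18 14)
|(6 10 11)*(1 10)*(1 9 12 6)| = 3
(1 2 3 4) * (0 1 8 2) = [1, 0, 3, 4, 8, 5, 6, 7, 2] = (0 1)(2 3 4 8)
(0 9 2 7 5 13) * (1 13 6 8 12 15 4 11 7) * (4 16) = (0 9 2 1 13)(4 11 7 5 6 8 12 15 16) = [9, 13, 1, 3, 11, 6, 8, 5, 12, 2, 10, 7, 15, 0, 14, 16, 4]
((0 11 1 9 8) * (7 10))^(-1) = (0 8 9 1 11)(7 10)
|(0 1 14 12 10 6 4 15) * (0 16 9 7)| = |(0 1 14 12 10 6 4 15 16 9 7)| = 11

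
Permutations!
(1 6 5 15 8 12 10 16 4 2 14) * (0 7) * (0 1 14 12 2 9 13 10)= (0 7 1 6 5 15 8 2 12)(4 9 13 10 16)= [7, 6, 12, 3, 9, 15, 5, 1, 2, 13, 16, 11, 0, 10, 14, 8, 4]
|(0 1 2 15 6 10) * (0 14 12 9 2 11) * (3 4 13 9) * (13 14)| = 12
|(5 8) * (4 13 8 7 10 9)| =7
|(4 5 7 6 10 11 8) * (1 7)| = 8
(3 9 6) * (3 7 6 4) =(3 9 4)(6 7) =[0, 1, 2, 9, 3, 5, 7, 6, 8, 4]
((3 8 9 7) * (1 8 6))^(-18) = ((1 8 9 7 3 6))^(-18) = (9)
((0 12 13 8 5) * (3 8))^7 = (0 12 13 3 8 5)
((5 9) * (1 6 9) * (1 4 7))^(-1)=((1 6 9 5 4 7))^(-1)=(1 7 4 5 9 6)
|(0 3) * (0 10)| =3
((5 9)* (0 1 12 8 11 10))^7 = (0 1 12 8 11 10)(5 9)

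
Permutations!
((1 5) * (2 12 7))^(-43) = (1 5)(2 7 12)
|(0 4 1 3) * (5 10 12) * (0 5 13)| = 8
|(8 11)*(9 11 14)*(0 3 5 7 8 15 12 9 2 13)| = 8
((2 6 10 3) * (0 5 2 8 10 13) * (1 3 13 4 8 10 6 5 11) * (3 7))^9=((0 11 1 7 3 10 13)(2 5)(4 8 6))^9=(0 1 3 13 11 7 10)(2 5)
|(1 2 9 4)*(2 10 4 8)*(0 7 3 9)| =6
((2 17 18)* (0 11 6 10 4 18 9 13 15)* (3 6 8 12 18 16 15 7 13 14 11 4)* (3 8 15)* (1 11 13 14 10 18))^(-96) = (0 10 3 1 2)(4 8 6 11 17)(9 16 12 18 15) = ((0 4 16 3 6 18 2 17 9 10 8 12 1 11 15)(7 14 13))^(-96)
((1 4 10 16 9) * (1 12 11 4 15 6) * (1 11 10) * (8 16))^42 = (1 6 4 15 11)(8 9 10 16 12)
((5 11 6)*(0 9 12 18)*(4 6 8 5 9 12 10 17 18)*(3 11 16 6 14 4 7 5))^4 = (0 16 17 7 9)(3 11 8)(5 10 12 6 18)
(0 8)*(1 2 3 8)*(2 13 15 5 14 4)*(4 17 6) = [1, 13, 3, 8, 2, 14, 4, 7, 0, 9, 10, 11, 12, 15, 17, 5, 16, 6] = (0 1 13 15 5 14 17 6 4 2 3 8)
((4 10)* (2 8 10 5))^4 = ((2 8 10 4 5))^4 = (2 5 4 10 8)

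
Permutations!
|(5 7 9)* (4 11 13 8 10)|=15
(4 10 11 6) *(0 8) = (0 8)(4 10 11 6) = [8, 1, 2, 3, 10, 5, 4, 7, 0, 9, 11, 6]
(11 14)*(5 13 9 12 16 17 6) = (5 13 9 12 16 17 6)(11 14) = [0, 1, 2, 3, 4, 13, 5, 7, 8, 12, 10, 14, 16, 9, 11, 15, 17, 6]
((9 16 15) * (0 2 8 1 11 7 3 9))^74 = ((0 2 8 1 11 7 3 9 16 15))^74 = (0 11 16 8 3)(1 9 2 7 15)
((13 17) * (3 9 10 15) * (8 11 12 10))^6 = (17)(3 15 10 12 11 8 9)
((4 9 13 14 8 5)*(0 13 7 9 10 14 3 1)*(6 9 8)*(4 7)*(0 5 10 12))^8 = (0 14 1 4 8 13 6 5 12 10 3 9 7) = ((0 13 3 1 5 7 8 10 14 6 9 4 12))^8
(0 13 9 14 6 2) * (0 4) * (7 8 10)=(0 13 9 14 6 2 4)(7 8 10)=[13, 1, 4, 3, 0, 5, 2, 8, 10, 14, 7, 11, 12, 9, 6]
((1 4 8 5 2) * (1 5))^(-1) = (1 8 4)(2 5)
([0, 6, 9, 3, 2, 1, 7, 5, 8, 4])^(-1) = (1 5 7 6)(2 4 9)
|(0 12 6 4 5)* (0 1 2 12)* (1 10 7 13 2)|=|(2 12 6 4 5 10 7 13)|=8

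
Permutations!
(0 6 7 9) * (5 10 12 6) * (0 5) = (5 10 12 6 7 9) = [0, 1, 2, 3, 4, 10, 7, 9, 8, 5, 12, 11, 6]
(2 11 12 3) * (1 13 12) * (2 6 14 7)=(1 13 12 3 6 14 7 2 11)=[0, 13, 11, 6, 4, 5, 14, 2, 8, 9, 10, 1, 3, 12, 7]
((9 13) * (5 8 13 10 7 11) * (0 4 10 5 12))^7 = ((0 4 10 7 11 12)(5 8 13 9))^7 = (0 4 10 7 11 12)(5 9 13 8)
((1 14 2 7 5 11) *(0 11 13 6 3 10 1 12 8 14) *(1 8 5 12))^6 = ((0 11 1)(2 7 12 5 13 6 3 10 8 14))^6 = (2 3 12 8 13)(5 14 6 7 10)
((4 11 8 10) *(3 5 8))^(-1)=(3 11 4 10 8 5)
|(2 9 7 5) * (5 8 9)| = |(2 5)(7 8 9)| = 6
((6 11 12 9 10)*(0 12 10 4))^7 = (0 4 9 12)(6 11 10)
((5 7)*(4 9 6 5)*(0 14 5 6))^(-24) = ((0 14 5 7 4 9))^(-24) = (14)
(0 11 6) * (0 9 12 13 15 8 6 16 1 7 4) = (0 11 16 1 7 4)(6 9 12 13 15 8) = [11, 7, 2, 3, 0, 5, 9, 4, 6, 12, 10, 16, 13, 15, 14, 8, 1]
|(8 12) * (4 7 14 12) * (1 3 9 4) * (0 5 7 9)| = 8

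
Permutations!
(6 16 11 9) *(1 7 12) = (1 7 12)(6 16 11 9) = [0, 7, 2, 3, 4, 5, 16, 12, 8, 6, 10, 9, 1, 13, 14, 15, 11]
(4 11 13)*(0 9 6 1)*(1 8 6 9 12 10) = [12, 0, 2, 3, 11, 5, 8, 7, 6, 9, 1, 13, 10, 4] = (0 12 10 1)(4 11 13)(6 8)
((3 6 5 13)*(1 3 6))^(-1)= (1 3)(5 6 13)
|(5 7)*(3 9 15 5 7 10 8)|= 6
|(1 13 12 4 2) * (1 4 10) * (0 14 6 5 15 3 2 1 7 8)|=14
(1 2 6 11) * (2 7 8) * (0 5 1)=(0 5 1 7 8 2 6 11)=[5, 7, 6, 3, 4, 1, 11, 8, 2, 9, 10, 0]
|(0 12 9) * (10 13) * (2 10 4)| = |(0 12 9)(2 10 13 4)| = 12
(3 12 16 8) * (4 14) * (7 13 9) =(3 12 16 8)(4 14)(7 13 9) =[0, 1, 2, 12, 14, 5, 6, 13, 3, 7, 10, 11, 16, 9, 4, 15, 8]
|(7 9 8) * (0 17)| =|(0 17)(7 9 8)| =6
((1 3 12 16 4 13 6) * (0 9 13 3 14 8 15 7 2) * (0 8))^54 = (2 15)(3 16)(4 12)(7 8) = ((0 9 13 6 1 14)(2 8 15 7)(3 12 16 4))^54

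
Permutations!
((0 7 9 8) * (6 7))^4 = ((0 6 7 9 8))^4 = (0 8 9 7 6)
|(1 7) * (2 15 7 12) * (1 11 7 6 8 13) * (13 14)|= 8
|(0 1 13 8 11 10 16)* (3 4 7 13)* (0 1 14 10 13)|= 24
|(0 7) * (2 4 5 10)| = 4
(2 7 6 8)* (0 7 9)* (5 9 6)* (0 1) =(0 7 5 9 1)(2 6 8) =[7, 0, 6, 3, 4, 9, 8, 5, 2, 1]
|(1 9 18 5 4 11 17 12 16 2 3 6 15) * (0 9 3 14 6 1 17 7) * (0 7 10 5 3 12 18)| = 20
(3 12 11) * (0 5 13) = (0 5 13)(3 12 11) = [5, 1, 2, 12, 4, 13, 6, 7, 8, 9, 10, 3, 11, 0]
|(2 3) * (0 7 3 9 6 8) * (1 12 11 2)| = |(0 7 3 1 12 11 2 9 6 8)| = 10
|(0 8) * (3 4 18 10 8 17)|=7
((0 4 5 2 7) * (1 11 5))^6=(0 7 2 5 11 1 4)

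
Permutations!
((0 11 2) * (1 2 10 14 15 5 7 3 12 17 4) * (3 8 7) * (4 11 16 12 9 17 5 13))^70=((0 16 12 5 3 9 17 11 10 14 15 13 4 1 2)(7 8))^70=(0 15 9)(1 10 5)(2 14 3)(4 11 12)(13 17 16)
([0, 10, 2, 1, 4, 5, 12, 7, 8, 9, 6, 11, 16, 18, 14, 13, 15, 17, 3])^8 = (1 3 18 13 15 16 12 6 10)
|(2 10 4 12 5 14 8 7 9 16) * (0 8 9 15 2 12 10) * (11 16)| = 30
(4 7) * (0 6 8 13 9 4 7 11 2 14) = [6, 1, 14, 3, 11, 5, 8, 7, 13, 4, 10, 2, 12, 9, 0] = (0 6 8 13 9 4 11 2 14)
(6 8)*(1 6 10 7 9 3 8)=(1 6)(3 8 10 7 9)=[0, 6, 2, 8, 4, 5, 1, 9, 10, 3, 7]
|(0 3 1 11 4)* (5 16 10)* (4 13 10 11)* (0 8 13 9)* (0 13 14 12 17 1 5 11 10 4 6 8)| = 18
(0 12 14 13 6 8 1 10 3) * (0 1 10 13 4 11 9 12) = [0, 13, 2, 1, 11, 5, 8, 7, 10, 12, 3, 9, 14, 6, 4] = (1 13 6 8 10 3)(4 11 9 12 14)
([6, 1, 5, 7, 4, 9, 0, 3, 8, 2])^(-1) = (0 6)(2 9 5)(3 7)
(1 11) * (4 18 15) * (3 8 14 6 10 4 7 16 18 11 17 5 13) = [0, 17, 2, 8, 11, 13, 10, 16, 14, 9, 4, 1, 12, 3, 6, 7, 18, 5, 15] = (1 17 5 13 3 8 14 6 10 4 11)(7 16 18 15)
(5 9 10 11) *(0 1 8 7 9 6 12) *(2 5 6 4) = (0 1 8 7 9 10 11 6 12)(2 5 4) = [1, 8, 5, 3, 2, 4, 12, 9, 7, 10, 11, 6, 0]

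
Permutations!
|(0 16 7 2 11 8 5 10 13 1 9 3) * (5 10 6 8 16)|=36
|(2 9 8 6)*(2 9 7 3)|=3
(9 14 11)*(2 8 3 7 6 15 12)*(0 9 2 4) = (0 9 14 11 2 8 3 7 6 15 12 4) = [9, 1, 8, 7, 0, 5, 15, 6, 3, 14, 10, 2, 4, 13, 11, 12]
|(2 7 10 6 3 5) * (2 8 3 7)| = 3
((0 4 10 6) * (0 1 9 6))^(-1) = ((0 4 10)(1 9 6))^(-1) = (0 10 4)(1 6 9)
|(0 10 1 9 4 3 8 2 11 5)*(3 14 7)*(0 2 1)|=42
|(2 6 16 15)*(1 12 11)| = 12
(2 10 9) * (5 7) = [0, 1, 10, 3, 4, 7, 6, 5, 8, 2, 9] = (2 10 9)(5 7)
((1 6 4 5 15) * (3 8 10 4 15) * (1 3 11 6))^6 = (3 6 5 10)(4 8 15 11)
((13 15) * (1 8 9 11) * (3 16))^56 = (16)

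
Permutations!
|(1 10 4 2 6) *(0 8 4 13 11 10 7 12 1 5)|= |(0 8 4 2 6 5)(1 7 12)(10 13 11)|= 6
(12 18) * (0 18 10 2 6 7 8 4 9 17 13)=(0 18 12 10 2 6 7 8 4 9 17 13)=[18, 1, 6, 3, 9, 5, 7, 8, 4, 17, 2, 11, 10, 0, 14, 15, 16, 13, 12]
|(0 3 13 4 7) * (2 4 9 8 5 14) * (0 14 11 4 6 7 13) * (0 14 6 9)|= |(0 3 14 2 9 8 5 11 4 13)(6 7)|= 10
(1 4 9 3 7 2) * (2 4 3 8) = (1 3 7 4 9 8 2) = [0, 3, 1, 7, 9, 5, 6, 4, 2, 8]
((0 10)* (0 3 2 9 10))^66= (2 10)(3 9)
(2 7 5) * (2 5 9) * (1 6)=(1 6)(2 7 9)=[0, 6, 7, 3, 4, 5, 1, 9, 8, 2]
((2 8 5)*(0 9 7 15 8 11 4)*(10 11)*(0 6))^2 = ((0 9 7 15 8 5 2 10 11 4 6))^2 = (0 7 8 2 11 6 9 15 5 10 4)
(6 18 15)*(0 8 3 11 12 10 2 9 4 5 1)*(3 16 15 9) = (0 8 16 15 6 18 9 4 5 1)(2 3 11 12 10) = [8, 0, 3, 11, 5, 1, 18, 7, 16, 4, 2, 12, 10, 13, 14, 6, 15, 17, 9]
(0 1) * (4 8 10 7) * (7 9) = (0 1)(4 8 10 9 7) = [1, 0, 2, 3, 8, 5, 6, 4, 10, 7, 9]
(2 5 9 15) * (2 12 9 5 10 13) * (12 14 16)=(2 10 13)(9 15 14 16 12)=[0, 1, 10, 3, 4, 5, 6, 7, 8, 15, 13, 11, 9, 2, 16, 14, 12]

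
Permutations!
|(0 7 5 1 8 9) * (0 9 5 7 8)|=4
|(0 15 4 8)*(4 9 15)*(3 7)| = 6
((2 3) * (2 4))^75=((2 3 4))^75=(4)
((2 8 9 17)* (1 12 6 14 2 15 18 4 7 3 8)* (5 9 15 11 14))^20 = (1 6 9 11 2 12 5 17 14)(3 15 4)(7 8 18)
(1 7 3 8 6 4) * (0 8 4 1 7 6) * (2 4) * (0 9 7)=(0 8 9 7 3 2 4)(1 6)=[8, 6, 4, 2, 0, 5, 1, 3, 9, 7]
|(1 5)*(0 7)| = 2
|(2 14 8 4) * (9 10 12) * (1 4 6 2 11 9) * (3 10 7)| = 8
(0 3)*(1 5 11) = [3, 5, 2, 0, 4, 11, 6, 7, 8, 9, 10, 1] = (0 3)(1 5 11)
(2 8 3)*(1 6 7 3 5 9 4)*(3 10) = (1 6 7 10 3 2 8 5 9 4) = [0, 6, 8, 2, 1, 9, 7, 10, 5, 4, 3]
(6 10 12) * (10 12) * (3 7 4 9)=(3 7 4 9)(6 12)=[0, 1, 2, 7, 9, 5, 12, 4, 8, 3, 10, 11, 6]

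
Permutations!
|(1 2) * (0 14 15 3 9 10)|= |(0 14 15 3 9 10)(1 2)|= 6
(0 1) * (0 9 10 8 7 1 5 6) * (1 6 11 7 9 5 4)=[4, 5, 2, 3, 1, 11, 0, 6, 9, 10, 8, 7]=(0 4 1 5 11 7 6)(8 9 10)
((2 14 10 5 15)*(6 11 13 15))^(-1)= (2 15 13 11 6 5 10 14)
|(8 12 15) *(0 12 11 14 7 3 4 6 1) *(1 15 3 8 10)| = 8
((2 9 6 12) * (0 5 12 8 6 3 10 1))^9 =(0 5 12 2 9 3 10 1)(6 8)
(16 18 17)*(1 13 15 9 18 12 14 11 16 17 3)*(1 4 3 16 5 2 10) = (1 13 15 9 18 16 12 14 11 5 2 10)(3 4) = [0, 13, 10, 4, 3, 2, 6, 7, 8, 18, 1, 5, 14, 15, 11, 9, 12, 17, 16]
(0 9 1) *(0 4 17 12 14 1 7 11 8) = (0 9 7 11 8)(1 4 17 12 14) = [9, 4, 2, 3, 17, 5, 6, 11, 0, 7, 10, 8, 14, 13, 1, 15, 16, 12]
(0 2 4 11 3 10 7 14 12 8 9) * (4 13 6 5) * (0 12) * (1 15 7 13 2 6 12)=(0 6 5 4 11 3 10 13 12 8 9 1 15 7 14)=[6, 15, 2, 10, 11, 4, 5, 14, 9, 1, 13, 3, 8, 12, 0, 7]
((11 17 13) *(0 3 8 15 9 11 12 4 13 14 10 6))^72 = (0 8 9 17 10)(3 15 11 14 6)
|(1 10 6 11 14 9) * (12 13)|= |(1 10 6 11 14 9)(12 13)|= 6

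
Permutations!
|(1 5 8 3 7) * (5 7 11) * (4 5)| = |(1 7)(3 11 4 5 8)| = 10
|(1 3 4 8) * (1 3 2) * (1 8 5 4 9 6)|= 6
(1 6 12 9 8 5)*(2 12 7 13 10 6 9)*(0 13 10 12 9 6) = (0 13 12 2 9 8 5 1 6 7 10) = [13, 6, 9, 3, 4, 1, 7, 10, 5, 8, 0, 11, 2, 12]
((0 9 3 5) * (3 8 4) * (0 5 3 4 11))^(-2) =((0 9 8 11))^(-2) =(0 8)(9 11)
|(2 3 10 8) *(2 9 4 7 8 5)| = 4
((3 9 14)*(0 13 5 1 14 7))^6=(0 9 14 5)(1 13 7 3)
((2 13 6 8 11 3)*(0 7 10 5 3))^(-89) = (0 7 10 5 3 2 13 6 8 11)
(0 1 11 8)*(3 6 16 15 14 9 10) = [1, 11, 2, 6, 4, 5, 16, 7, 0, 10, 3, 8, 12, 13, 9, 14, 15] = (0 1 11 8)(3 6 16 15 14 9 10)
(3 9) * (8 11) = (3 9)(8 11) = [0, 1, 2, 9, 4, 5, 6, 7, 11, 3, 10, 8]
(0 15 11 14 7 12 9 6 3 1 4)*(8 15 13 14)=[13, 4, 2, 1, 0, 5, 3, 12, 15, 6, 10, 8, 9, 14, 7, 11]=(0 13 14 7 12 9 6 3 1 4)(8 15 11)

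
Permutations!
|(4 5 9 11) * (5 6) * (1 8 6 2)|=|(1 8 6 5 9 11 4 2)|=8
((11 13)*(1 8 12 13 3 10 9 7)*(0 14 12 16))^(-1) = (0 16 8 1 7 9 10 3 11 13 12 14)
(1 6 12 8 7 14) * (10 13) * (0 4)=(0 4)(1 6 12 8 7 14)(10 13)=[4, 6, 2, 3, 0, 5, 12, 14, 7, 9, 13, 11, 8, 10, 1]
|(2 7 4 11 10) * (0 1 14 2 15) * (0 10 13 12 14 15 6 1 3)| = 28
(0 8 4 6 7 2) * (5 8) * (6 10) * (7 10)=(0 5 8 4 7 2)(6 10)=[5, 1, 0, 3, 7, 8, 10, 2, 4, 9, 6]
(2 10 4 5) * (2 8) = (2 10 4 5 8) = [0, 1, 10, 3, 5, 8, 6, 7, 2, 9, 4]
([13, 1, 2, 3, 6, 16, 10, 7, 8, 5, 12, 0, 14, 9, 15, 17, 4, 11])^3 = [5, 1, 2, 3, 12, 6, 14, 7, 8, 4, 15, 9, 17, 16, 11, 0, 10, 13]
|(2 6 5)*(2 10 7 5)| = |(2 6)(5 10 7)| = 6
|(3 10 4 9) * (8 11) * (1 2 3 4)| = |(1 2 3 10)(4 9)(8 11)| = 4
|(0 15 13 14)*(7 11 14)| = |(0 15 13 7 11 14)| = 6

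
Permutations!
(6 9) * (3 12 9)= [0, 1, 2, 12, 4, 5, 3, 7, 8, 6, 10, 11, 9]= (3 12 9 6)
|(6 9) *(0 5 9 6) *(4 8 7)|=3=|(0 5 9)(4 8 7)|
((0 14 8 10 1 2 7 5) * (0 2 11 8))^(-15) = (0 14)(1 11 8 10)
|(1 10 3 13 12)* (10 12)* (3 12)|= 5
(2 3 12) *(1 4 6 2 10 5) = (1 4 6 2 3 12 10 5) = [0, 4, 3, 12, 6, 1, 2, 7, 8, 9, 5, 11, 10]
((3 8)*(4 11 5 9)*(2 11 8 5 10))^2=(2 10 11)(3 9 8 5 4)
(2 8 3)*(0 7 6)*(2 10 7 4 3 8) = (0 4 3 10 7 6) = [4, 1, 2, 10, 3, 5, 0, 6, 8, 9, 7]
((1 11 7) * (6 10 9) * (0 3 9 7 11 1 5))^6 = ((11)(0 3 9 6 10 7 5))^6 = (11)(0 5 7 10 6 9 3)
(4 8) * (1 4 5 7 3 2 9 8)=[0, 4, 9, 2, 1, 7, 6, 3, 5, 8]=(1 4)(2 9 8 5 7 3)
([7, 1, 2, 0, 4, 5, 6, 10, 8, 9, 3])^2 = (0 10)(3 7)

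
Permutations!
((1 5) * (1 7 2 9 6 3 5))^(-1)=(2 7 5 3 6 9)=((2 9 6 3 5 7))^(-1)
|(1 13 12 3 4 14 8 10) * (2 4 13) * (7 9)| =6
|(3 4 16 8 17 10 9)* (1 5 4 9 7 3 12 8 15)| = 35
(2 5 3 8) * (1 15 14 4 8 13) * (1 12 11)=[0, 15, 5, 13, 8, 3, 6, 7, 2, 9, 10, 1, 11, 12, 4, 14]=(1 15 14 4 8 2 5 3 13 12 11)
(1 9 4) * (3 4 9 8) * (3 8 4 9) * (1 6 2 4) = (2 4 6)(3 9) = [0, 1, 4, 9, 6, 5, 2, 7, 8, 3]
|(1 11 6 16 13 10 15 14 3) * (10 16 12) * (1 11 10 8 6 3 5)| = |(1 10 15 14 5)(3 11)(6 12 8)(13 16)| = 30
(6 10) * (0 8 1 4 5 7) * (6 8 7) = [7, 4, 2, 3, 5, 6, 10, 0, 1, 9, 8] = (0 7)(1 4 5 6 10 8)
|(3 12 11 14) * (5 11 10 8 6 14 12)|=|(3 5 11 12 10 8 6 14)|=8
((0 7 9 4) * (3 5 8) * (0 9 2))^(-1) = (0 2 7)(3 8 5)(4 9)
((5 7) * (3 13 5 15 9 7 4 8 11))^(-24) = (15)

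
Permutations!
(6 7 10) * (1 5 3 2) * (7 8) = [0, 5, 1, 2, 4, 3, 8, 10, 7, 9, 6] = (1 5 3 2)(6 8 7 10)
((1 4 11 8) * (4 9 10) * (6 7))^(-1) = (1 8 11 4 10 9)(6 7)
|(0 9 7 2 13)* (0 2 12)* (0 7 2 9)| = 6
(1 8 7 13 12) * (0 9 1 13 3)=(0 9 1 8 7 3)(12 13)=[9, 8, 2, 0, 4, 5, 6, 3, 7, 1, 10, 11, 13, 12]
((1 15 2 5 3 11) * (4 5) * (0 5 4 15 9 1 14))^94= ((0 5 3 11 14)(1 9)(2 15))^94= (15)(0 14 11 3 5)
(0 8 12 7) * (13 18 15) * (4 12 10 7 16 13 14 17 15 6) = (0 8 10 7)(4 12 16 13 18 6)(14 17 15) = [8, 1, 2, 3, 12, 5, 4, 0, 10, 9, 7, 11, 16, 18, 17, 14, 13, 15, 6]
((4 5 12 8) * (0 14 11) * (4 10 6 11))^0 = ((0 14 4 5 12 8 10 6 11))^0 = (14)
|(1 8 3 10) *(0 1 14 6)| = |(0 1 8 3 10 14 6)| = 7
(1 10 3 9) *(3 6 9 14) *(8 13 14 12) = (1 10 6 9)(3 12 8 13 14) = [0, 10, 2, 12, 4, 5, 9, 7, 13, 1, 6, 11, 8, 14, 3]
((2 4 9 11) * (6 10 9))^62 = ((2 4 6 10 9 11))^62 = (2 6 9)(4 10 11)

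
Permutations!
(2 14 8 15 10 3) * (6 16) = [0, 1, 14, 2, 4, 5, 16, 7, 15, 9, 3, 11, 12, 13, 8, 10, 6] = (2 14 8 15 10 3)(6 16)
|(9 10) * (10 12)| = 3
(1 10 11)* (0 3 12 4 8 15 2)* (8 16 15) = [3, 10, 0, 12, 16, 5, 6, 7, 8, 9, 11, 1, 4, 13, 14, 2, 15] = (0 3 12 4 16 15 2)(1 10 11)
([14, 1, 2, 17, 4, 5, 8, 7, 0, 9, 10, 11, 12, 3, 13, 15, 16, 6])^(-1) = [8, 1, 2, 13, 4, 5, 17, 7, 6, 9, 10, 11, 12, 14, 0, 15, 16, 3]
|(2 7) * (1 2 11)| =4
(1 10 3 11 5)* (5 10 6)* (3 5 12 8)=(1 6 12 8 3 11 10 5)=[0, 6, 2, 11, 4, 1, 12, 7, 3, 9, 5, 10, 8]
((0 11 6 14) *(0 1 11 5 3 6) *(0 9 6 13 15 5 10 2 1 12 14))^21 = ((0 10 2 1 11 9 6)(3 13 15 5)(12 14))^21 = (3 13 15 5)(12 14)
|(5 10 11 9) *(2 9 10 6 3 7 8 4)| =|(2 9 5 6 3 7 8 4)(10 11)| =8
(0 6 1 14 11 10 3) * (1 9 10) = (0 6 9 10 3)(1 14 11) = [6, 14, 2, 0, 4, 5, 9, 7, 8, 10, 3, 1, 12, 13, 11]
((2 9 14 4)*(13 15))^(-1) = (2 4 14 9)(13 15)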